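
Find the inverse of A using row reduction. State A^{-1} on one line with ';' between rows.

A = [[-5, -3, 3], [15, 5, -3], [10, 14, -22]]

inverse = [17/20 3/10 3/40; -15/4 -1 -3/8; -2 -1/2 -1/4]

Gauss-Jordan on [A | I]:
R1 <- (1/-5)*R1:  [    1   3/5  -3/5  |  -1/5     0     0 ]
R2 <- R2 - (15)*R1:  [  0  -4   6  |   3   1   0 ]
R3 <- R3 - (10)*R1:  [   0    8  -16  |    2    0    1 ]
R2 <- (1/-4)*R2:  [    0     1  -3/2  |  -3/4  -1/4     0 ]
R1 <- R1 - (3/5)*R2:  [    1     0  3/10  |   1/4  3/20     0 ]
R3 <- R3 - (8)*R2:  [  0   0  -4  |   8   2   1 ]
R3 <- (1/-4)*R3:  [    0     0     1  |    -2  -1/2  -1/4 ]
R1 <- R1 - (3/10)*R3:  [     1      0      0  |  17/20   3/10   3/40 ]
R2 <- R2 - (-3/2)*R3:  [     0      1      0  |  -15/4     -1   -3/8 ]
Right block of [I | A^{-1}] is the inverse:
[ 17/20  3/10  3/40 ]
[ -15/4    -1  -3/8 ]
[    -2  -1/2  -1/4 ]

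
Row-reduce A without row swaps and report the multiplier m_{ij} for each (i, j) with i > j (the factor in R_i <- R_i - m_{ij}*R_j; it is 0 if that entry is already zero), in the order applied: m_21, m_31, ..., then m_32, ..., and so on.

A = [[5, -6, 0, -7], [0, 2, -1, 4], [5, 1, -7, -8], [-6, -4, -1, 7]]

multipliers: 0, 1, -6/5, 7/2, -28/5, 66/35

Forward elimination:
R2: entry in column 1 is already 0 -> m_{21} = 0 (no row operation needed)
R3 <- R3 - (1)*R1:  [  0   7  -7  -1 ]
R4 <- R4 - (-6/5)*R1:  [     0  -56/5     -1   -7/5 ]
R3 <- R3 - (7/2)*R2:  [    0     0  -7/2   -15 ]
R4 <- R4 - (-28/5)*R2:  [     0      0  -33/5     21 ]
R4 <- R4 - (66/35)*R3:  [     0      0      0  345/7 ]
Multipliers (in order of application): m_{21} = 0, m_{31} = 1, m_{41} = -6/5, m_{32} = 7/2, m_{42} = -28/5, m_{43} = 66/35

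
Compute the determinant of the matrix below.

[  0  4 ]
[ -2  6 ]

Forward elimination:
R1 <-> R2   (pivot in column 1 was zero)
[ -2  6 ]
[  0  4 ]
Upper-triangular form:
[ -2  6 ]
[  0  4 ]
det(A) = (-1)^1 * (-2) * (4) = 8  (1 row swap -> sign -1)

det(A) = 8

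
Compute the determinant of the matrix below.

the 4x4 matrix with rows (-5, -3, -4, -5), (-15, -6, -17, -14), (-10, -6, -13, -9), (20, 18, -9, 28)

Forward elimination:
R2 <- R2 - (3)*R1:  [  0   3  -5   1 ]
R3 <- R3 - (2)*R1:  [  0   0  -5   1 ]
R4 <- R4 - (-4)*R1:  [   0    6  -25    8 ]
R4 <- R4 - (2)*R2:  [   0    0  -15    6 ]
R4 <- R4 - (3)*R3:  [ 0  0  0  3 ]
Upper-triangular form:
[ -5  -3  -4  -5 ]
[  0   3  -5   1 ]
[  0   0  -5   1 ]
[  0   0   0   3 ]
det(A) = (-1)^0 * (-5) * (3) * (-5) * (3) = 225  (0 row swaps -> sign +1)

det(A) = 225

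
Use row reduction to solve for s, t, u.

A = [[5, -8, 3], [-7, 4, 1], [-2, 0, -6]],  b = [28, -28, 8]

(2, -3, -2)

Forward elimination on [A|b]:
R2 <- R2 - (-7/5)*R1:  [     0  -36/5   26/5   56/5 ]
R3 <- R3 - (-2/5)*R1:  [     0  -16/5  -24/5   96/5 ]
R3 <- R3 - (4/9)*R2:  [     0      0  -64/9  128/9 ]
Row echelon form:
[ 5     -8      3  |     28 ]
[ 0  -36/5   26/5  |   56/5 ]
[ 0      0  -64/9  |  128/9 ]
Back-substitution:
u = (128/9) / (-64/9) = -2
t = (56/5 - (26/5)*(-2)) / (-36/5) = -3
s = (28 - (-8)*(-3) - (3)*(-2)) / 5 = 2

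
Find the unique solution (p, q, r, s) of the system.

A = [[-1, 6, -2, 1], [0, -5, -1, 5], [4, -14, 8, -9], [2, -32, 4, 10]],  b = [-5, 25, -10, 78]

Forward elimination on [A|b]:
R3 <- R3 - (-4)*R1:  [   0   10    0   -5  -30 ]
R4 <- R4 - (-2)*R1:  [   0  -20    0   12   68 ]
R3 <- R3 - (-2)*R2:  [  0   0  -2   5  20 ]
R4 <- R4 - (4)*R2:  [   0    0    4   -8  -32 ]
R4 <- R4 - (-2)*R3:  [ 0  0  0  2  8 ]
Row echelon form:
[ -1   6  -2  1  |  -5 ]
[  0  -5  -1  5  |  25 ]
[  0   0  -2  5  |  20 ]
[  0   0   0  2  |   8 ]
Back-substitution:
s = (8) / 2 = 4
r = (20 - (5)*(4)) / -2 = 0
q = (25 - (-1)*(0) - (5)*(4)) / -5 = -1
p = (-5 - (6)*(-1) - (-2)*(0) - (1)*(4)) / -1 = 3

(3, -1, 0, 4)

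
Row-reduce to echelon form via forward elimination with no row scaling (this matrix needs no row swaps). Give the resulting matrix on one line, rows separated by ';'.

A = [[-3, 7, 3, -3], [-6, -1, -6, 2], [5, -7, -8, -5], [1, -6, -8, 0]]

REF = [-3 7 3 -3; 0 -15 -12 8; 0 0 -101/15 -338/45; 0 0 0 479/303]

Forward elimination:
R2 <- R2 - (2)*R1:  [   0  -15  -12    8 ]
R3 <- R3 - (-5/3)*R1:  [    0  14/3    -3   -10 ]
R4 <- R4 - (-1/3)*R1:  [     0  -11/3     -7     -1 ]
R3 <- R3 - (-14/45)*R2:  [       0        0  -101/15  -338/45 ]
R4 <- R4 - (11/45)*R2:  [       0        0   -61/15  -133/45 ]
R4 <- R4 - (61/101)*R3:  [       0        0        0  479/303 ]
Row echelon form:
[ -3    7        3       -3 ]
[  0  -15      -12        8 ]
[  0    0  -101/15  -338/45 ]
[  0    0        0  479/303 ]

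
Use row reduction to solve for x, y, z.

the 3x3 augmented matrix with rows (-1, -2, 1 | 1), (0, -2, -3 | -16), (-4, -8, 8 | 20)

(-1, 2, 4)

Forward elimination on [A|b]:
R3 <- R3 - (4)*R1:  [  0   0   4  16 ]
Row echelon form:
[ -1  -2   1  |    1 ]
[  0  -2  -3  |  -16 ]
[  0   0   4  |   16 ]
Back-substitution:
z = (16) / 4 = 4
y = (-16 - (-3)*(4)) / -2 = 2
x = (1 - (-2)*(2) - (1)*(4)) / -1 = -1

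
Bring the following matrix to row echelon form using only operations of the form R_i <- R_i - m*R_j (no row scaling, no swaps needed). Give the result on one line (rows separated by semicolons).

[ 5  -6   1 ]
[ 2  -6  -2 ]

Forward elimination:
R2 <- R2 - (2/5)*R1:  [     0  -18/5  -12/5 ]
Row echelon form:
[ 5     -6      1 ]
[ 0  -18/5  -12/5 ]

REF = [5 -6 1; 0 -18/5 -12/5]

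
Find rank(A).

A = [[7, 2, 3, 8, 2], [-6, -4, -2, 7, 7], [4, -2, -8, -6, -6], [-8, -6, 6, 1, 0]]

rank(A) = 4

Row reduction:
R2 <- R2 - (-6/7)*R1:  [     0  -16/7    4/7   97/7   61/7 ]
R3 <- R3 - (4/7)*R1:  [     0  -22/7  -68/7  -74/7  -50/7 ]
R4 <- R4 - (-8/7)*R1:  [     0  -26/7   66/7   71/7   16/7 ]
R3 <- R3 - (11/8)*R2:  [      0       0   -21/2  -237/8  -153/8 ]
R4 <- R4 - (13/8)*R2:  [     0      0   17/2  -99/8  -95/8 ]
R4 <- R4 - (-17/21)*R3:  [       0        0        0  -509/14  -383/14 ]
Row echelon form:
[ 7      2      3        8        2 ]
[ 0  -16/7    4/7     97/7     61/7 ]
[ 0      0  -21/2   -237/8   -153/8 ]
[ 0      0      0  -509/14  -383/14 ]
Nonzero rows / pivot columns: 4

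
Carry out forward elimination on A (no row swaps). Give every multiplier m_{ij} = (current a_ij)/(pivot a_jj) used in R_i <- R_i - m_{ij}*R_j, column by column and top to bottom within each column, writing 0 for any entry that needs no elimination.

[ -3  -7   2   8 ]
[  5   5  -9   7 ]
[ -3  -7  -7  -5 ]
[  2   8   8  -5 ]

Forward elimination:
R2 <- R2 - (-5/3)*R1:  [     0  -20/3  -17/3   61/3 ]
R3 <- R3 - (1)*R1:  [   0    0   -9  -13 ]
R4 <- R4 - (-2/3)*R1:  [    0  10/3  28/3   1/3 ]
R3: entry in column 2 is already 0 -> m_{32} = 0 (no row operation needed)
R4 <- R4 - (-1/2)*R2:  [    0     0  13/2  21/2 ]
R4 <- R4 - (-13/18)*R3:  [    0     0     0  10/9 ]
Multipliers (in order of application): m_{21} = -5/3, m_{31} = 1, m_{41} = -2/3, m_{32} = 0, m_{42} = -1/2, m_{43} = -13/18

multipliers: -5/3, 1, -2/3, 0, -1/2, -13/18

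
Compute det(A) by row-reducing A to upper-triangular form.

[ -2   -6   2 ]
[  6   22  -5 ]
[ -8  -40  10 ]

Forward elimination:
R2 <- R2 - (-3)*R1:  [ 0  4  1 ]
R3 <- R3 - (4)*R1:  [   0  -16    2 ]
R3 <- R3 - (-4)*R2:  [ 0  0  6 ]
Upper-triangular form:
[ -2  -6  2 ]
[  0   4  1 ]
[  0   0  6 ]
det(A) = (-1)^0 * (-2) * (4) * (6) = -48  (0 row swaps -> sign +1)

det(A) = -48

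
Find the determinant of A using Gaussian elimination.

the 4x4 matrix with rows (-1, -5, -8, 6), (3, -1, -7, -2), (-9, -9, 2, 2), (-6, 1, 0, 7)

det(A) = -2952

Forward elimination:
R2 <- R2 - (-3)*R1:  [   0  -16  -31   16 ]
R3 <- R3 - (9)*R1:  [   0   36   74  -52 ]
R4 <- R4 - (6)*R1:  [   0   31   48  -29 ]
R3 <- R3 - (-9/4)*R2:  [    0     0  17/4   -16 ]
R4 <- R4 - (-31/16)*R2:  [       0        0  -193/16        2 ]
R4 <- R4 - (-193/68)*R3:  [       0        0        0  -738/17 ]
Upper-triangular form:
[ -1   -5    -8        6 ]
[  0  -16   -31       16 ]
[  0    0  17/4      -16 ]
[  0    0     0  -738/17 ]
det(A) = (-1)^0 * (-1) * (-16) * (17/4) * (-738/17) = -2952  (0 row swaps -> sign +1)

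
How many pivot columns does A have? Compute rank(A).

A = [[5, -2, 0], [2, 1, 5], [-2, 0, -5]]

rank(A) = 3

Row reduction:
R2 <- R2 - (2/5)*R1:  [   0  9/5    5 ]
R3 <- R3 - (-2/5)*R1:  [    0  -4/5    -5 ]
R3 <- R3 - (-4/9)*R2:  [     0      0  -25/9 ]
Row echelon form:
[ 5   -2      0 ]
[ 0  9/5      5 ]
[ 0    0  -25/9 ]
Nonzero rows / pivot columns: 3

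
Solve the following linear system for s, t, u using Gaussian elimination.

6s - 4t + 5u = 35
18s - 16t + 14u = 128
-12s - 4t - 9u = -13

Forward elimination on [A|b]:
R2 <- R2 - (3)*R1:  [  0  -4  -1  23 ]
R3 <- R3 - (-2)*R1:  [   0  -12    1   57 ]
R3 <- R3 - (3)*R2:  [   0    0    4  -12 ]
Row echelon form:
[ 6  -4   5  |   35 ]
[ 0  -4  -1  |   23 ]
[ 0   0   4  |  -12 ]
Back-substitution:
u = (-12) / 4 = -3
t = (23 - (-1)*(-3)) / -4 = -5
s = (35 - (-4)*(-5) - (5)*(-3)) / 6 = 5

(5, -5, -3)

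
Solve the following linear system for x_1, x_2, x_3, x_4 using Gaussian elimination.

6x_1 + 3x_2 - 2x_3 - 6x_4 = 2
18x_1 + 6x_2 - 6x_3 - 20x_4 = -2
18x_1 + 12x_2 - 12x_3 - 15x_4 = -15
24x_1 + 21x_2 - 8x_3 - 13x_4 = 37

(2, 2, 5, 1)

Forward elimination on [A|b]:
R2 <- R2 - (3)*R1:  [  0  -3   0  -2  -8 ]
R3 <- R3 - (3)*R1:  [   0    3   -6    3  -21 ]
R4 <- R4 - (4)*R1:  [  0   9   0  11  29 ]
R3 <- R3 - (-1)*R2:  [   0    0   -6    1  -29 ]
R4 <- R4 - (-3)*R2:  [ 0  0  0  5  5 ]
Row echelon form:
[ 6   3  -2  -6  |    2 ]
[ 0  -3   0  -2  |   -8 ]
[ 0   0  -6   1  |  -29 ]
[ 0   0   0   5  |    5 ]
Back-substitution:
x_4 = (5) / 5 = 1
x_3 = (-29 - (1)*(1)) / -6 = 5
x_2 = (-8 - (-2)*(1)) / -3 = 2
x_1 = (2 - (3)*(2) - (-2)*(5) - (-6)*(1)) / 6 = 2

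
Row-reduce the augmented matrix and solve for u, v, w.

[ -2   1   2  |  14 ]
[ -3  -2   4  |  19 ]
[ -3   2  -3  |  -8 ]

(-1, 2, 5)

Forward elimination on [A|b]:
R2 <- R2 - (3/2)*R1:  [    0  -7/2     1    -2 ]
R3 <- R3 - (3/2)*R1:  [   0  1/2   -6  -29 ]
R3 <- R3 - (-1/7)*R2:  [      0       0   -41/7  -205/7 ]
Row echelon form:
[ -2     1      2  |      14 ]
[  0  -7/2      1  |      -2 ]
[  0     0  -41/7  |  -205/7 ]
Back-substitution:
w = (-205/7) / (-41/7) = 5
v = (-2 - (1)*(5)) / (-7/2) = 2
u = (14 - (1)*(2) - (2)*(5)) / -2 = -1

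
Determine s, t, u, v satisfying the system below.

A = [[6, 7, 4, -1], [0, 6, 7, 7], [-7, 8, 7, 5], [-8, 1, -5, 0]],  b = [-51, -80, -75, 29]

Forward elimination on [A|b]:
R3 <- R3 - (-7/6)*R1:  [      0    97/6    35/3    23/6  -269/2 ]
R4 <- R4 - (-4/3)*R1:  [    0  31/3   1/3  -4/3   -39 ]
R3 <- R3 - (97/36)*R2:  [       0        0  -259/36  -541/36  1459/18 ]
R4 <- R4 - (31/18)*R2:  [       0        0  -211/18  -241/18    889/9 ]
R4 <- R4 - (422/259)*R3:  [         0          0          0   2874/259  -8622/259 ]
Row echelon form:
[ 6  7        4        -1  |        -51 ]
[ 0  6        7         7  |        -80 ]
[ 0  0  -259/36   -541/36  |    1459/18 ]
[ 0  0        0  2874/259  |  -8622/259 ]
Back-substitution:
v = (-8622/259) / (2874/259) = -3
u = (1459/18 - (-541/36)*(-3)) / (-259/36) = -5
t = (-80 - (7)*(-5) - (7)*(-3)) / 6 = -4
s = (-51 - (7)*(-4) - (4)*(-5) - (-1)*(-3)) / 6 = -1

(-1, -4, -5, -3)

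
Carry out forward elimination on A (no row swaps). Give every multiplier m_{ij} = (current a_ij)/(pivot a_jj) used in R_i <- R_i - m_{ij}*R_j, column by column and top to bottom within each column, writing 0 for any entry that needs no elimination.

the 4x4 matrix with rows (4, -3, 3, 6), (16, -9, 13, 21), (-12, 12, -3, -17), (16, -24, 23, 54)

Forward elimination:
R2 <- R2 - (4)*R1:  [  0   3   1  -3 ]
R3 <- R3 - (-3)*R1:  [ 0  3  6  1 ]
R4 <- R4 - (4)*R1:  [   0  -12   11   30 ]
R3 <- R3 - (1)*R2:  [ 0  0  5  4 ]
R4 <- R4 - (-4)*R2:  [  0   0  15  18 ]
R4 <- R4 - (3)*R3:  [ 0  0  0  6 ]
Multipliers (in order of application): m_{21} = 4, m_{31} = -3, m_{41} = 4, m_{32} = 1, m_{42} = -4, m_{43} = 3

multipliers: 4, -3, 4, 1, -4, 3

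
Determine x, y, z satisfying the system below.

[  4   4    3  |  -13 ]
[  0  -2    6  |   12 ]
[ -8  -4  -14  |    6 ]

Forward elimination on [A|b]:
R3 <- R3 - (-2)*R1:  [   0    4   -8  -20 ]
R3 <- R3 - (-2)*R2:  [ 0  0  4  4 ]
Row echelon form:
[ 4   4  3  |  -13 ]
[ 0  -2  6  |   12 ]
[ 0   0  4  |    4 ]
Back-substitution:
z = (4) / 4 = 1
y = (12 - (6)*(1)) / -2 = -3
x = (-13 - (4)*(-3) - (3)*(1)) / 4 = -1

(-1, -3, 1)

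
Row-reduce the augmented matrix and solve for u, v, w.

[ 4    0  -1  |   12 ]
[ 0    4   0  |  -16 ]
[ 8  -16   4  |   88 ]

(3, -4, 0)

Forward elimination on [A|b]:
R3 <- R3 - (2)*R1:  [   0  -16    6   64 ]
R3 <- R3 - (-4)*R2:  [ 0  0  6  0 ]
Row echelon form:
[ 4  0  -1  |   12 ]
[ 0  4   0  |  -16 ]
[ 0  0   6  |    0 ]
Back-substitution:
w = (0) / 6 = 0
v = (-16) / 4 = -4
u = (12 - (-1)*(0)) / 4 = 3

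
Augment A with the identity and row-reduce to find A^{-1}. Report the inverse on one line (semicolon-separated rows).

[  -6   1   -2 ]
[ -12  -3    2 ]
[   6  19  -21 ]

Gauss-Jordan on [A | I]:
R1 <- (1/-6)*R1:  [    1  -1/6   1/3  |  -1/6     0     0 ]
R2 <- R2 - (-12)*R1:  [  0  -5   6  |  -2   1   0 ]
R3 <- R3 - (6)*R1:  [   0   20  -23  |    1    0    1 ]
R2 <- (1/-5)*R2:  [    0     1  -6/5  |   2/5  -1/5     0 ]
R1 <- R1 - (-1/6)*R2:  [     1      0   2/15  |  -1/10  -1/30      0 ]
R3 <- R3 - (20)*R2:  [  0   0   1  |  -7   4   1 ]
R1 <- R1 - (2/15)*R3:  [      1       0       0  |     5/6  -17/30   -2/15 ]
R2 <- R2 - (-6/5)*R3:  [    0     1     0  |    -8  23/5   6/5 ]
Right block of [I | A^{-1}] is the inverse:
[ 5/6  -17/30  -2/15 ]
[  -8    23/5    6/5 ]
[  -7       4      1 ]

inverse = [5/6 -17/30 -2/15; -8 23/5 6/5; -7 4 1]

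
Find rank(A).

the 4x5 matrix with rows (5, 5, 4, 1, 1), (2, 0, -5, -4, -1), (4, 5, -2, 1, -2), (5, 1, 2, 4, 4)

Row reduction:
R2 <- R2 - (2/5)*R1:  [     0     -2  -33/5  -22/5   -7/5 ]
R3 <- R3 - (4/5)*R1:  [     0      1  -26/5    1/5  -14/5 ]
R4 <- R4 - (1)*R1:  [  0  -4  -2   3   3 ]
R3 <- R3 - (-1/2)*R2:  [     0      0  -17/2     -2   -7/2 ]
R4 <- R4 - (2)*R2:  [    0     0  56/5  59/5  29/5 ]
R4 <- R4 - (-112/85)*R3:  [      0       0       0  779/85  101/85 ]
Row echelon form:
[ 5   5      4       1       1 ]
[ 0  -2  -33/5   -22/5    -7/5 ]
[ 0   0  -17/2      -2    -7/2 ]
[ 0   0      0  779/85  101/85 ]
Nonzero rows / pivot columns: 4

rank(A) = 4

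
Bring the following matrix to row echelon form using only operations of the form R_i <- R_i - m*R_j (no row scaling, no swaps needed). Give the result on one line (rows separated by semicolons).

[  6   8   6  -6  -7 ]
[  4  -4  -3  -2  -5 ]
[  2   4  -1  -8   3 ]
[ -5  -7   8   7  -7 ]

Forward elimination:
R2 <- R2 - (2/3)*R1:  [     0  -28/3     -7      2   -1/3 ]
R3 <- R3 - (1/3)*R1:  [    0   4/3    -3    -6  16/3 ]
R4 <- R4 - (-5/6)*R1:  [     0   -1/3     13      2  -77/6 ]
R3 <- R3 - (-1/7)*R2:  [     0      0     -4  -40/7   37/7 ]
R4 <- R4 - (1/28)*R2:  [       0        0     53/4    27/14  -359/28 ]
R4 <- R4 - (-53/16)*R3:  [     0      0      0    -17  75/16 ]
Row echelon form:
[ 6      8   6     -6     -7 ]
[ 0  -28/3  -7      2   -1/3 ]
[ 0      0  -4  -40/7   37/7 ]
[ 0      0   0    -17  75/16 ]

REF = [6 8 6 -6 -7; 0 -28/3 -7 2 -1/3; 0 0 -4 -40/7 37/7; 0 0 0 -17 75/16]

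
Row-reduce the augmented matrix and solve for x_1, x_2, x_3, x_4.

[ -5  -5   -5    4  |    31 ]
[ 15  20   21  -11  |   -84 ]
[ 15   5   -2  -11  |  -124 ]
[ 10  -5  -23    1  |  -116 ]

Forward elimination on [A|b]:
R2 <- R2 - (-3)*R1:  [ 0  5  6  1  9 ]
R3 <- R3 - (-3)*R1:  [   0  -10  -17    1  -31 ]
R4 <- R4 - (-2)*R1:  [   0  -15  -33    9  -54 ]
R3 <- R3 - (-2)*R2:  [   0    0   -5    3  -13 ]
R4 <- R4 - (-3)*R2:  [   0    0  -15   12  -27 ]
R4 <- R4 - (3)*R3:  [  0   0   0   3  12 ]
Row echelon form:
[ -5  -5  -5  4  |   31 ]
[  0   5   6  1  |    9 ]
[  0   0  -5  3  |  -13 ]
[  0   0   0  3  |   12 ]
Back-substitution:
x_4 = (12) / 3 = 4
x_3 = (-13 - (3)*(4)) / -5 = 5
x_2 = (9 - (6)*(5) - (1)*(4)) / 5 = -5
x_1 = (31 - (-5)*(-5) - (-5)*(5) - (4)*(4)) / -5 = -3

(-3, -5, 5, 4)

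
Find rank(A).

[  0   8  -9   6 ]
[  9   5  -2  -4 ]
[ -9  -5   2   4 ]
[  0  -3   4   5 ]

rank(A) = 3

Row reduction:
R1 <-> R2   (pivot in column 1 was zero)
[  9   5  -2  -4 ]
[  0   8  -9   6 ]
[ -9  -5   2   4 ]
[  0  -3   4   5 ]
R3 <- R3 - (-1)*R1:  [ 0  0  0  0 ]
R4 <- R4 - (-3/8)*R2:  [    0     0   5/8  29/4 ]
R3 <-> R4   (pivot in column 3 was zero)
[ 9  5   -2    -4 ]
[ 0  8   -9     6 ]
[ 0  0  5/8  29/4 ]
[ 0  0    0     0 ]
Row echelon form:
[ 9  5   -2    -4 ]
[ 0  8   -9     6 ]
[ 0  0  5/8  29/4 ]
[ 0  0    0     0 ]
Nonzero rows / pivot columns: 3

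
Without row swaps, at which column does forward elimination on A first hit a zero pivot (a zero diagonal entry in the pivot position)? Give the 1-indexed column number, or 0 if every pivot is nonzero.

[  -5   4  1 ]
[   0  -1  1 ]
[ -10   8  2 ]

first zero-pivot column = 3

Naive forward elimination:
R3 <- R3 - (2)*R1:  [ 0  0  0 ]
Matrix at this point:
[ -5   4  1 ]
[  0  -1  1 ]
[  0   0  0 ]
Pivot entry (3,3) in the last row is zero and there are no rows below to swap with -> zero pivot in column 3 (A is singular).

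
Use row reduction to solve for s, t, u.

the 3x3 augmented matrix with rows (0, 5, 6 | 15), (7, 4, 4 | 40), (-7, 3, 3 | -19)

Forward elimination on [A|b]:
R1 <-> R2   (pivot in column 1 was zero)
[  7  4  4   40 ]
[  0  5  6   15 ]
[ -7  3  3  -19 ]
R3 <- R3 - (-1)*R1:  [  0   7   7  21 ]
R3 <- R3 - (7/5)*R2:  [    0     0  -7/5     0 ]
Row echelon form:
[ 7  4     4  |  40 ]
[ 0  5     6  |  15 ]
[ 0  0  -7/5  |   0 ]
Back-substitution:
u = (0) / (-7/5) = 0
t = (15 - (6)*(0)) / 5 = 3
s = (40 - (4)*(3) - (4)*(0)) / 7 = 4

(4, 3, 0)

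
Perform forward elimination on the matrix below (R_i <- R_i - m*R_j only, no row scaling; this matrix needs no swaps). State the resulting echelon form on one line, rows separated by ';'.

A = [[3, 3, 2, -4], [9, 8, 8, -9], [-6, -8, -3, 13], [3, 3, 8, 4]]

Forward elimination:
R2 <- R2 - (3)*R1:  [  0  -1   2   3 ]
R3 <- R3 - (-2)*R1:  [  0  -2   1   5 ]
R4 <- R4 - (1)*R1:  [ 0  0  6  8 ]
R3 <- R3 - (2)*R2:  [  0   0  -3  -1 ]
R4 <- R4 - (-2)*R3:  [ 0  0  0  6 ]
Row echelon form:
[ 3   3   2  -4 ]
[ 0  -1   2   3 ]
[ 0   0  -3  -1 ]
[ 0   0   0   6 ]

REF = [3 3 2 -4; 0 -1 2 3; 0 0 -3 -1; 0 0 0 6]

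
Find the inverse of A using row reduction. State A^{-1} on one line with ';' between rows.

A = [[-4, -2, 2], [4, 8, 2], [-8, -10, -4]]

Gauss-Jordan on [A | I]:
R1 <- (1/-4)*R1:  [    1   1/2  -1/2  |  -1/4     0     0 ]
R2 <- R2 - (4)*R1:  [ 0  6  4  |  1  1  0 ]
R3 <- R3 - (-8)*R1:  [  0  -6  -8  |  -2   0   1 ]
R2 <- (1/6)*R2:  [   0    1  2/3  |  1/6  1/6    0 ]
R1 <- R1 - (1/2)*R2:  [     1      0   -5/6  |   -1/3  -1/12      0 ]
R3 <- R3 - (-6)*R2:  [  0   0  -4  |  -1   1   1 ]
R3 <- (1/-4)*R3:  [    0     0     1  |   1/4  -1/4  -1/4 ]
R1 <- R1 - (-5/6)*R3:  [     1      0      0  |   -1/8  -7/24  -5/24 ]
R2 <- R2 - (2/3)*R3:  [   0    1    0  |    0  1/3  1/6 ]
Right block of [I | A^{-1}] is the inverse:
[ -1/8  -7/24  -5/24 ]
[    0    1/3    1/6 ]
[  1/4   -1/4   -1/4 ]

inverse = [-1/8 -7/24 -5/24; 0 1/3 1/6; 1/4 -1/4 -1/4]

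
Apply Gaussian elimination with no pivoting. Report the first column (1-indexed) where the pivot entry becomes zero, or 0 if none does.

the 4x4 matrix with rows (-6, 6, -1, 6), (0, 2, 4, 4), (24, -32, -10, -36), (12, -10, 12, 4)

first zero-pivot column = 4

Naive forward elimination:
R3 <- R3 - (-4)*R1:  [   0   -8  -14  -12 ]
R4 <- R4 - (-2)*R1:  [  0   2  10  16 ]
R3 <- R3 - (-4)*R2:  [ 0  0  2  4 ]
R4 <- R4 - (1)*R2:  [  0   0   6  12 ]
R4 <- R4 - (3)*R3:  [ 0  0  0  0 ]
Matrix at this point:
[ -6  6  -1  6 ]
[  0  2   4  4 ]
[  0  0   2  4 ]
[  0  0   0  0 ]
Pivot entry (4,4) in the last row is zero and there are no rows below to swap with -> zero pivot in column 4 (A is singular).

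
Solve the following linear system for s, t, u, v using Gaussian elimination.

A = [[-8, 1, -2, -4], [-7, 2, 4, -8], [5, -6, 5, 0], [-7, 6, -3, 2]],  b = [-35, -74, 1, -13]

Forward elimination on [A|b]:
R2 <- R2 - (7/8)*R1:  [      0     9/8    23/4    -9/2  -347/8 ]
R3 <- R3 - (-5/8)*R1:  [      0   -43/8    15/4    -5/2  -167/8 ]
R4 <- R4 - (7/8)*R1:  [     0   41/8   -5/4   11/2  141/8 ]
R3 <- R3 - (-43/9)*R2:  [       0        0    281/9      -24  -2053/9 ]
R4 <- R4 - (41/9)*R2:  [      0       0  -247/9      26  1937/9 ]
R4 <- R4 - (-247/281)*R3:  [        0         0         0  1378/281  4134/281 ]
Row echelon form:
[ -8    1     -2        -4  |       -35 ]
[  0  9/8   23/4      -9/2  |    -347/8 ]
[  0    0  281/9       -24  |   -2053/9 ]
[  0    0      0  1378/281  |  4134/281 ]
Back-substitution:
v = (4134/281) / (1378/281) = 3
u = (-2053/9 - (-24)*(3)) / (281/9) = -5
t = (-347/8 - (23/4)*(-5) - (-9/2)*(3)) / (9/8) = -1
s = (-35 - (1)*(-1) - (-2)*(-5) - (-4)*(3)) / -8 = 4

(4, -1, -5, 3)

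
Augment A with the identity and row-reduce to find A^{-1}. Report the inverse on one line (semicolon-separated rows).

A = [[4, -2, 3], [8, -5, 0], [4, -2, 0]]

inverse = [0 -1/2 5/4; 0 -1 2; 1/3 0 -1/3]

Gauss-Jordan on [A | I]:
R1 <- (1/4)*R1:  [    1  -1/2   3/4  |   1/4     0     0 ]
R2 <- R2 - (8)*R1:  [  0  -1  -6  |  -2   1   0 ]
R3 <- R3 - (4)*R1:  [  0   0  -3  |  -1   0   1 ]
R2 <- (1/-1)*R2:  [  0   1   6  |   2  -1   0 ]
R1 <- R1 - (-1/2)*R2:  [    1     0  15/4  |   5/4  -1/2     0 ]
R3 <- (1/-3)*R3:  [    0     0     1  |   1/3     0  -1/3 ]
R1 <- R1 - (15/4)*R3:  [    1     0     0  |     0  -1/2   5/4 ]
R2 <- R2 - (6)*R3:  [  0   1   0  |   0  -1   2 ]
Right block of [I | A^{-1}] is the inverse:
[   0  -1/2   5/4 ]
[   0    -1     2 ]
[ 1/3     0  -1/3 ]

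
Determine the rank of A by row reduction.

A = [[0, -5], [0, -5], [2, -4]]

rank(A) = 2

Row reduction:
R1 <-> R3   (pivot in column 1 was zero)
[ 2  -4 ]
[ 0  -5 ]
[ 0  -5 ]
R3 <- R3 - (1)*R2:  [ 0  0 ]
Row echelon form:
[ 2  -4 ]
[ 0  -5 ]
[ 0   0 ]
Nonzero rows / pivot columns: 2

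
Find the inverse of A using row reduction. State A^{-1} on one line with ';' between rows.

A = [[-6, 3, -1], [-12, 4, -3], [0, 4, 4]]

inverse = [7/6 -2/3 -5/24; 2 -1 -1/4; -2 1 1/2]

Gauss-Jordan on [A | I]:
R1 <- (1/-6)*R1:  [    1  -1/2   1/6  |  -1/6     0     0 ]
R2 <- R2 - (-12)*R1:  [  0  -2  -1  |  -2   1   0 ]
R2 <- (1/-2)*R2:  [    0     1   1/2  |     1  -1/2     0 ]
R1 <- R1 - (-1/2)*R2:  [    1     0  5/12  |   1/3  -1/4     0 ]
R3 <- R3 - (4)*R2:  [  0   0   2  |  -4   2   1 ]
R3 <- (1/2)*R3:  [   0    0    1  |   -2    1  1/2 ]
R1 <- R1 - (5/12)*R3:  [     1      0      0  |    7/6   -2/3  -5/24 ]
R2 <- R2 - (1/2)*R3:  [    0     1     0  |     2    -1  -1/4 ]
Right block of [I | A^{-1}] is the inverse:
[ 7/6  -2/3  -5/24 ]
[   2    -1   -1/4 ]
[  -2     1    1/2 ]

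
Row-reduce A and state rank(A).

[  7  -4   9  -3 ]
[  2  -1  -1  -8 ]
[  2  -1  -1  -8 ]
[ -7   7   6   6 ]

Row reduction:
R2 <- R2 - (2/7)*R1:  [     0    1/7  -25/7  -50/7 ]
R3 <- R3 - (2/7)*R1:  [     0    1/7  -25/7  -50/7 ]
R4 <- R4 - (-1)*R1:  [  0   3  15   3 ]
R3 <- R3 - (1)*R2:  [ 0  0  0  0 ]
R4 <- R4 - (21)*R2:  [   0    0   90  153 ]
R3 <-> R4   (pivot in column 3 was zero)
[ 7   -4      9     -3 ]
[ 0  1/7  -25/7  -50/7 ]
[ 0    0     90    153 ]
[ 0    0      0      0 ]
Row echelon form:
[ 7   -4      9     -3 ]
[ 0  1/7  -25/7  -50/7 ]
[ 0    0     90    153 ]
[ 0    0      0      0 ]
Nonzero rows / pivot columns: 3

rank(A) = 3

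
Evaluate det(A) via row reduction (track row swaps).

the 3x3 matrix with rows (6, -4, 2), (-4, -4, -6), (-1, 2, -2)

det(A) = 104

Forward elimination:
R2 <- R2 - (-2/3)*R1:  [     0  -20/3  -14/3 ]
R3 <- R3 - (-1/6)*R1:  [    0   4/3  -5/3 ]
R3 <- R3 - (-1/5)*R2:  [     0      0  -13/5 ]
Upper-triangular form:
[ 6     -4      2 ]
[ 0  -20/3  -14/3 ]
[ 0      0  -13/5 ]
det(A) = (-1)^0 * (6) * (-20/3) * (-13/5) = 104  (0 row swaps -> sign +1)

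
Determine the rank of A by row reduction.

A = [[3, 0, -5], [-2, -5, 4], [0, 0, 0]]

Row reduction:
R2 <- R2 - (-2/3)*R1:  [   0   -5  2/3 ]
Row echelon form:
[ 3   0   -5 ]
[ 0  -5  2/3 ]
[ 0   0    0 ]
Nonzero rows / pivot columns: 2

rank(A) = 2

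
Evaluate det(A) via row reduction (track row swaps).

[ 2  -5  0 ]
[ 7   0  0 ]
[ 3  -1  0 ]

Forward elimination:
R2 <- R2 - (7/2)*R1:  [    0  35/2     0 ]
R3 <- R3 - (3/2)*R1:  [    0  13/2     0 ]
R3 <- R3 - (13/35)*R2:  [ 0  0  0 ]
Upper-triangular form:
[ 2    -5  0 ]
[ 0  35/2  0 ]
[ 0     0  0 ]
det(A) = (-1)^0 * (2) * (35/2) * (0) = 0  (0 row swaps -> sign +1)

det(A) = 0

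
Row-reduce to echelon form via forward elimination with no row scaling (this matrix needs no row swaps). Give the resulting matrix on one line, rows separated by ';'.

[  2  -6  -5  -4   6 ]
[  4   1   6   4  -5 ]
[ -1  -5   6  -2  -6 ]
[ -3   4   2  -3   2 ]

Forward elimination:
R2 <- R2 - (2)*R1:  [   0   13   16   12  -17 ]
R3 <- R3 - (-1/2)*R1:  [   0   -8  7/2   -4   -3 ]
R4 <- R4 - (-3/2)*R1:  [     0     -5  -11/2     -9     11 ]
R3 <- R3 - (-8/13)*R2:  [       0        0   347/26    44/13  -175/13 ]
R4 <- R4 - (-5/13)*R2:  [      0       0   17/26  -57/13   58/13 ]
R4 <- R4 - (17/347)*R3:  [         0          0          0  -1579/347   1777/347 ]
Row echelon form:
[ 2  -6      -5         -4         6 ]
[ 0  13      16         12       -17 ]
[ 0   0  347/26      44/13   -175/13 ]
[ 0   0       0  -1579/347  1777/347 ]

REF = [2 -6 -5 -4 6; 0 13 16 12 -17; 0 0 347/26 44/13 -175/13; 0 0 0 -1579/347 1777/347]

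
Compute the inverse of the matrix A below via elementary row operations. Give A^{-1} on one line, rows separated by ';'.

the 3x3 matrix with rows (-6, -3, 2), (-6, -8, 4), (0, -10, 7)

inverse = [-8/45 1/90 2/45; 7/15 -7/15 2/15; 2/3 -2/3 1/3]

Gauss-Jordan on [A | I]:
R1 <- (1/-6)*R1:  [    1   1/2  -1/3  |  -1/6     0     0 ]
R2 <- R2 - (-6)*R1:  [  0  -5   2  |  -1   1   0 ]
R2 <- (1/-5)*R2:  [    0     1  -2/5  |   1/5  -1/5     0 ]
R1 <- R1 - (1/2)*R2:  [     1      0  -2/15  |  -4/15   1/10      0 ]
R3 <- R3 - (-10)*R2:  [  0   0   3  |   2  -2   1 ]
R3 <- (1/3)*R3:  [    0     0     1  |   2/3  -2/3   1/3 ]
R1 <- R1 - (-2/15)*R3:  [     1      0      0  |  -8/45   1/90   2/45 ]
R2 <- R2 - (-2/5)*R3:  [     0      1      0  |   7/15  -7/15   2/15 ]
Right block of [I | A^{-1}] is the inverse:
[ -8/45   1/90  2/45 ]
[  7/15  -7/15  2/15 ]
[   2/3   -2/3   1/3 ]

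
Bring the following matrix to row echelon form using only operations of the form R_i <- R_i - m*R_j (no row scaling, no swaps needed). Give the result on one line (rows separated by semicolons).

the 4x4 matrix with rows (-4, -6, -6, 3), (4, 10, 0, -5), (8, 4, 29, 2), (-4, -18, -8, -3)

REF = [-4 -6 -6 3; 0 4 -6 -2; 0 0 5 4; 0 0 0 4]

Forward elimination:
R2 <- R2 - (-1)*R1:  [  0   4  -6  -2 ]
R3 <- R3 - (-2)*R1:  [  0  -8  17   8 ]
R4 <- R4 - (1)*R1:  [   0  -12   -2   -6 ]
R3 <- R3 - (-2)*R2:  [ 0  0  5  4 ]
R4 <- R4 - (-3)*R2:  [   0    0  -20  -12 ]
R4 <- R4 - (-4)*R3:  [ 0  0  0  4 ]
Row echelon form:
[ -4  -6  -6   3 ]
[  0   4  -6  -2 ]
[  0   0   5   4 ]
[  0   0   0   4 ]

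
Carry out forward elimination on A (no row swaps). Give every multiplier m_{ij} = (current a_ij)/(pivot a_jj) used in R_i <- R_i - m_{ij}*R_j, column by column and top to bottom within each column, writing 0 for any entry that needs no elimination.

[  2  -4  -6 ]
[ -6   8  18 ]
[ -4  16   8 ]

multipliers: -3, -2, -2

Forward elimination:
R2 <- R2 - (-3)*R1:  [  0  -4   0 ]
R3 <- R3 - (-2)*R1:  [  0   8  -4 ]
R3 <- R3 - (-2)*R2:  [  0   0  -4 ]
Multipliers (in order of application): m_{21} = -3, m_{31} = -2, m_{32} = -2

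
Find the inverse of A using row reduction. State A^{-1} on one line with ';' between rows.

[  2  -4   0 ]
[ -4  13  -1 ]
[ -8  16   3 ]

Gauss-Jordan on [A | I]:
R1 <- (1/2)*R1:  [   1   -2    0  |  1/2    0    0 ]
R2 <- R2 - (-4)*R1:  [  0   5  -1  |   2   1   0 ]
R3 <- R3 - (-8)*R1:  [ 0  0  3  |  4  0  1 ]
R2 <- (1/5)*R2:  [    0     1  -1/5  |   2/5   1/5     0 ]
R1 <- R1 - (-2)*R2:  [     1      0   -2/5  |  13/10    2/5      0 ]
R3 <- (1/3)*R3:  [   0    0    1  |  4/3    0  1/3 ]
R1 <- R1 - (-2/5)*R3:  [    1     0     0  |  11/6   2/5  2/15 ]
R2 <- R2 - (-1/5)*R3:  [    0     1     0  |   2/3   1/5  1/15 ]
Right block of [I | A^{-1}] is the inverse:
[ 11/6  2/5  2/15 ]
[  2/3  1/5  1/15 ]
[  4/3    0   1/3 ]

inverse = [11/6 2/5 2/15; 2/3 1/5 1/15; 4/3 0 1/3]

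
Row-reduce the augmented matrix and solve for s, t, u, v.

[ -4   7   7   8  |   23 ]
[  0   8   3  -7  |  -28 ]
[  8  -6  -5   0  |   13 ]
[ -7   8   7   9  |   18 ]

Forward elimination on [A|b]:
R3 <- R3 - (-2)*R1:  [  0   8   9  16  59 ]
R4 <- R4 - (7/4)*R1:  [     0  -17/4  -21/4     -5  -89/4 ]
R3 <- R3 - (1)*R2:  [  0   0   6  23  87 ]
R4 <- R4 - (-17/32)*R2:  [       0        0  -117/32  -279/32   -297/8 ]
R4 <- R4 - (-39/64)*R3:  [       0        0        0   339/64  1017/64 ]
Row echelon form:
[ -4  7  7       8  |       23 ]
[  0  8  3      -7  |      -28 ]
[  0  0  6      23  |       87 ]
[  0  0  0  339/64  |  1017/64 ]
Back-substitution:
v = (1017/64) / (339/64) = 3
u = (87 - (23)*(3)) / 6 = 3
t = (-28 - (3)*(3) - (-7)*(3)) / 8 = -2
s = (23 - (7)*(-2) - (7)*(3) - (8)*(3)) / -4 = 2

(2, -2, 3, 3)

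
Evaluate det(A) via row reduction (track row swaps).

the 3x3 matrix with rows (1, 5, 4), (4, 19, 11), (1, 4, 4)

Forward elimination:
R2 <- R2 - (4)*R1:  [  0  -1  -5 ]
R3 <- R3 - (1)*R1:  [  0  -1   0 ]
R3 <- R3 - (1)*R2:  [ 0  0  5 ]
Upper-triangular form:
[ 1   5   4 ]
[ 0  -1  -5 ]
[ 0   0   5 ]
det(A) = (-1)^0 * (1) * (-1) * (5) = -5  (0 row swaps -> sign +1)

det(A) = -5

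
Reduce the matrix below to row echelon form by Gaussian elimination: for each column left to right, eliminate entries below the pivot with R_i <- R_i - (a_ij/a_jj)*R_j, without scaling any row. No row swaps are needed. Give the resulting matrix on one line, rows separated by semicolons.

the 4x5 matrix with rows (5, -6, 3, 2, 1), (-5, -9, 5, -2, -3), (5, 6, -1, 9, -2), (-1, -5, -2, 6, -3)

REF = [5 -6 3 2 1; 0 -15 8 0 -2; 0 0 12/5 7 -23/5; 0 0 0 3623/180 -1979/180]

Forward elimination:
R2 <- R2 - (-1)*R1:  [   0  -15    8    0   -2 ]
R3 <- R3 - (1)*R1:  [  0  12  -4   7  -3 ]
R4 <- R4 - (-1/5)*R1:  [     0  -31/5   -7/5   32/5  -14/5 ]
R3 <- R3 - (-4/5)*R2:  [     0      0   12/5      7  -23/5 ]
R4 <- R4 - (31/75)*R2:  [       0        0  -353/75     32/5  -148/75 ]
R4 <- R4 - (-353/180)*R3:  [         0          0          0   3623/180  -1979/180 ]
Row echelon form:
[ 5   -6     3         2          1 ]
[ 0  -15     8         0         -2 ]
[ 0    0  12/5         7      -23/5 ]
[ 0    0     0  3623/180  -1979/180 ]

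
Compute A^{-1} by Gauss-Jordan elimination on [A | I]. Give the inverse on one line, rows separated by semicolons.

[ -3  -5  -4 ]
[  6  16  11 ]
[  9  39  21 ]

inverse = [-31/18 -17/18 1/6; -1/2 -1/2 1/6; 5/3 4/3 -1/3]

Gauss-Jordan on [A | I]:
R1 <- (1/-3)*R1:  [    1   5/3   4/3  |  -1/3     0     0 ]
R2 <- R2 - (6)*R1:  [ 0  6  3  |  2  1  0 ]
R3 <- R3 - (9)*R1:  [  0  24   9  |   3   0   1 ]
R2 <- (1/6)*R2:  [   0    1  1/2  |  1/3  1/6    0 ]
R1 <- R1 - (5/3)*R2:  [     1      0    1/2  |   -8/9  -5/18      0 ]
R3 <- R3 - (24)*R2:  [  0   0  -3  |  -5  -4   1 ]
R3 <- (1/-3)*R3:  [    0     0     1  |   5/3   4/3  -1/3 ]
R1 <- R1 - (1/2)*R3:  [      1       0       0  |  -31/18  -17/18     1/6 ]
R2 <- R2 - (1/2)*R3:  [    0     1     0  |  -1/2  -1/2   1/6 ]
Right block of [I | A^{-1}] is the inverse:
[ -31/18  -17/18   1/6 ]
[   -1/2    -1/2   1/6 ]
[    5/3     4/3  -1/3 ]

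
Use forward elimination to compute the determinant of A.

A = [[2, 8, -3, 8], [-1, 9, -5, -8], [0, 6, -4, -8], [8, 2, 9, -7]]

Forward elimination:
R2 <- R2 - (-1/2)*R1:  [     0     13  -13/2     -4 ]
R4 <- R4 - (4)*R1:  [   0  -30   21  -39 ]
R3 <- R3 - (6/13)*R2:  [      0       0      -1  -80/13 ]
R4 <- R4 - (-30/13)*R2:  [       0        0        6  -627/13 ]
R4 <- R4 - (-6)*R3:  [        0         0         0  -1107/13 ]
Upper-triangular form:
[ 2   8     -3         8 ]
[ 0  13  -13/2        -4 ]
[ 0   0     -1    -80/13 ]
[ 0   0      0  -1107/13 ]
det(A) = (-1)^0 * (2) * (13) * (-1) * (-1107/13) = 2214  (0 row swaps -> sign +1)

det(A) = 2214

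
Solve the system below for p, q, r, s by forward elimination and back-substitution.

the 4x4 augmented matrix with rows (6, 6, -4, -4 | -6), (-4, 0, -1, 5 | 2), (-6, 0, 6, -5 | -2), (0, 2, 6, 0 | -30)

(-2, -3, -4, -2)

Forward elimination on [A|b]:
R2 <- R2 - (-2/3)*R1:  [     0      4  -11/3    7/3     -2 ]
R3 <- R3 - (-1)*R1:  [  0   6   2  -9  -8 ]
R3 <- R3 - (3/2)*R2:  [     0      0   15/2  -25/2     -5 ]
R4 <- R4 - (1/2)*R2:  [    0     0  47/6  -7/6   -29 ]
R4 <- R4 - (47/45)*R3:  [      0       0       0   107/9  -214/9 ]
Row echelon form:
[ 6  6     -4     -4  |      -6 ]
[ 0  4  -11/3    7/3  |      -2 ]
[ 0  0   15/2  -25/2  |      -5 ]
[ 0  0      0  107/9  |  -214/9 ]
Back-substitution:
s = (-214/9) / (107/9) = -2
r = (-5 - (-25/2)*(-2)) / (15/2) = -4
q = (-2 - (-11/3)*(-4) - (7/3)*(-2)) / 4 = -3
p = (-6 - (6)*(-3) - (-4)*(-4) - (-4)*(-2)) / 6 = -2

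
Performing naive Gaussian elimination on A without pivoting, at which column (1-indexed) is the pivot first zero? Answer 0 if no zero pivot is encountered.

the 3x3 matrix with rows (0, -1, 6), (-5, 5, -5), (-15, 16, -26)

Naive forward elimination:
Pivot entry (1,1) is zero but row 2 has -5 in column 1 -> naive elimination stops; a row interchange (e.g. R1 <-> R2) would be required here.

first zero-pivot column = 1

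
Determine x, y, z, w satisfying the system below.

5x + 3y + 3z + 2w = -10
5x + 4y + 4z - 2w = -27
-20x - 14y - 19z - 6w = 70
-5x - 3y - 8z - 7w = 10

Forward elimination on [A|b]:
R2 <- R2 - (1)*R1:  [   0    1    1   -4  -17 ]
R3 <- R3 - (-4)*R1:  [  0  -2  -7   2  30 ]
R4 <- R4 - (-1)*R1:  [  0   0  -5  -5   0 ]
R3 <- R3 - (-2)*R2:  [  0   0  -5  -6  -4 ]
R4 <- R4 - (1)*R3:  [ 0  0  0  1  4 ]
Row echelon form:
[ 5  3   3   2  |  -10 ]
[ 0  1   1  -4  |  -17 ]
[ 0  0  -5  -6  |   -4 ]
[ 0  0   0   1  |    4 ]
Back-substitution:
w = (4) / 1 = 4
z = (-4 - (-6)*(4)) / -5 = -4
y = (-17 - (1)*(-4) - (-4)*(4)) / 1 = 3
x = (-10 - (3)*(3) - (3)*(-4) - (2)*(4)) / 5 = -3

(-3, 3, -4, 4)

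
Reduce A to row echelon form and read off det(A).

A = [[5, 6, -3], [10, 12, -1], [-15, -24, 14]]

det(A) = 150

Forward elimination:
R2 <- R2 - (2)*R1:  [ 0  0  5 ]
R3 <- R3 - (-3)*R1:  [  0  -6   5 ]
R2 <-> R3   (pivot in column 2 was zero)
[ 5   6  -3 ]
[ 0  -6   5 ]
[ 0   0   5 ]
Upper-triangular form:
[ 5   6  -3 ]
[ 0  -6   5 ]
[ 0   0   5 ]
det(A) = (-1)^1 * (5) * (-6) * (5) = 150  (1 row swap -> sign -1)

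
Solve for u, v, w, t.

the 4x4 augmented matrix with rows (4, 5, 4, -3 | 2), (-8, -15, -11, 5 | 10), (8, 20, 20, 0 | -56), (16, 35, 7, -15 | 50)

Forward elimination on [A|b]:
R2 <- R2 - (-2)*R1:  [  0  -5  -3  -1  14 ]
R3 <- R3 - (2)*R1:  [   0   10   12    6  -60 ]
R4 <- R4 - (4)*R1:  [  0  15  -9  -3  42 ]
R3 <- R3 - (-2)*R2:  [   0    0    6    4  -32 ]
R4 <- R4 - (-3)*R2:  [   0    0  -18   -6   84 ]
R4 <- R4 - (-3)*R3:  [   0    0    0    6  -12 ]
Row echelon form:
[ 4   5   4  -3  |    2 ]
[ 0  -5  -3  -1  |   14 ]
[ 0   0   6   4  |  -32 ]
[ 0   0   0   6  |  -12 ]
Back-substitution:
t = (-12) / 6 = -2
w = (-32 - (4)*(-2)) / 6 = -4
v = (14 - (-3)*(-4) - (-1)*(-2)) / -5 = 0
u = (2 - (5)*(0) - (4)*(-4) - (-3)*(-2)) / 4 = 3

(3, 0, -4, -2)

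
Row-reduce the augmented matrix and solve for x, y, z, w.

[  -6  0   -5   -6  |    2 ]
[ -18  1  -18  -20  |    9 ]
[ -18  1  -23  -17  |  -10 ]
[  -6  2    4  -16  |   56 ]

(1, 3, 2, -3)

Forward elimination on [A|b]:
R2 <- R2 - (3)*R1:  [  0   1  -3  -2   3 ]
R3 <- R3 - (3)*R1:  [   0    1   -8    1  -16 ]
R4 <- R4 - (1)*R1:  [   0    2    9  -10   54 ]
R3 <- R3 - (1)*R2:  [   0    0   -5    3  -19 ]
R4 <- R4 - (2)*R2:  [  0   0  15  -6  48 ]
R4 <- R4 - (-3)*R3:  [  0   0   0   3  -9 ]
Row echelon form:
[ -6  0  -5  -6  |    2 ]
[  0  1  -3  -2  |    3 ]
[  0  0  -5   3  |  -19 ]
[  0  0   0   3  |   -9 ]
Back-substitution:
w = (-9) / 3 = -3
z = (-19 - (3)*(-3)) / -5 = 2
y = (3 - (-3)*(2) - (-2)*(-3)) / 1 = 3
x = (2 - (-5)*(2) - (-6)*(-3)) / -6 = 1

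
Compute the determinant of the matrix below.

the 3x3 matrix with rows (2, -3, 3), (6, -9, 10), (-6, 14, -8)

det(A) = -10

Forward elimination:
R2 <- R2 - (3)*R1:  [ 0  0  1 ]
R3 <- R3 - (-3)*R1:  [ 0  5  1 ]
R2 <-> R3   (pivot in column 2 was zero)
[ 2  -3  3 ]
[ 0   5  1 ]
[ 0   0  1 ]
Upper-triangular form:
[ 2  -3  3 ]
[ 0   5  1 ]
[ 0   0  1 ]
det(A) = (-1)^1 * (2) * (5) * (1) = -10  (1 row swap -> sign -1)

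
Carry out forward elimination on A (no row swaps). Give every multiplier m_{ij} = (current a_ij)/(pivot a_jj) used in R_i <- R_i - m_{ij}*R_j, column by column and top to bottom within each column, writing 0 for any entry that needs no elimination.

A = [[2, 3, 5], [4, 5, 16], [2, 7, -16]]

multipliers: 2, 1, -4

Forward elimination:
R2 <- R2 - (2)*R1:  [  0  -1   6 ]
R3 <- R3 - (1)*R1:  [   0    4  -21 ]
R3 <- R3 - (-4)*R2:  [ 0  0  3 ]
Multipliers (in order of application): m_{21} = 2, m_{31} = 1, m_{32} = -4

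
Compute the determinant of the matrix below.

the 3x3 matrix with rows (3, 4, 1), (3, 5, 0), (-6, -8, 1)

det(A) = 9

Forward elimination:
R2 <- R2 - (1)*R1:  [  0   1  -1 ]
R3 <- R3 - (-2)*R1:  [ 0  0  3 ]
Upper-triangular form:
[ 3  4   1 ]
[ 0  1  -1 ]
[ 0  0   3 ]
det(A) = (-1)^0 * (3) * (1) * (3) = 9  (0 row swaps -> sign +1)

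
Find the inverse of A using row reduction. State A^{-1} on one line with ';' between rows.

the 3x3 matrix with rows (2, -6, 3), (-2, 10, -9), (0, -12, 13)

inverse = [-11/20 -21/20 -3/5; -13/20 -13/20 -3/10; -3/5 -3/5 -1/5]

Gauss-Jordan on [A | I]:
R1 <- (1/2)*R1:  [   1   -3  3/2  |  1/2    0    0 ]
R2 <- R2 - (-2)*R1:  [  0   4  -6  |   1   1   0 ]
R2 <- (1/4)*R2:  [    0     1  -3/2  |   1/4   1/4     0 ]
R1 <- R1 - (-3)*R2:  [   1    0   -3  |  5/4  3/4    0 ]
R3 <- R3 - (-12)*R2:  [  0   0  -5  |   3   3   1 ]
R3 <- (1/-5)*R3:  [    0     0     1  |  -3/5  -3/5  -1/5 ]
R1 <- R1 - (-3)*R3:  [      1       0       0  |  -11/20  -21/20    -3/5 ]
R2 <- R2 - (-3/2)*R3:  [      0       1       0  |  -13/20  -13/20   -3/10 ]
Right block of [I | A^{-1}] is the inverse:
[ -11/20  -21/20   -3/5 ]
[ -13/20  -13/20  -3/10 ]
[   -3/5    -3/5   -1/5 ]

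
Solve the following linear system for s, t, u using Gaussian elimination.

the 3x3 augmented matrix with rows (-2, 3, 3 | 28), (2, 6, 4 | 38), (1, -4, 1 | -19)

Forward elimination on [A|b]:
R2 <- R2 - (-1)*R1:  [  0   9   7  66 ]
R3 <- R3 - (-1/2)*R1:  [    0  -5/2   5/2    -5 ]
R3 <- R3 - (-5/18)*R2:  [    0     0  40/9  40/3 ]
Row echelon form:
[ -2  3     3  |    28 ]
[  0  9     7  |    66 ]
[  0  0  40/9  |  40/3 ]
Back-substitution:
u = (40/3) / (40/9) = 3
t = (66 - (7)*(3)) / 9 = 5
s = (28 - (3)*(5) - (3)*(3)) / -2 = -2

(-2, 5, 3)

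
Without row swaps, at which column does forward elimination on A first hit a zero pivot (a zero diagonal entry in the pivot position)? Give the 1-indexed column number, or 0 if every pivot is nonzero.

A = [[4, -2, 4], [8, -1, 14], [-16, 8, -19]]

first zero-pivot column = 0

Naive forward elimination:
R2 <- R2 - (2)*R1:  [ 0  3  6 ]
R3 <- R3 - (-4)*R1:  [  0   0  -3 ]
All pivots nonzero; naive elimination completes without hitting a zero pivot.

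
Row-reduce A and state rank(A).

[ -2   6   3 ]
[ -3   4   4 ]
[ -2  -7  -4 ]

rank(A) = 3

Row reduction:
R2 <- R2 - (3/2)*R1:  [    0    -5  -1/2 ]
R3 <- R3 - (1)*R1:  [   0  -13   -7 ]
R3 <- R3 - (13/5)*R2:  [      0       0  -57/10 ]
Row echelon form:
[ -2   6       3 ]
[  0  -5    -1/2 ]
[  0   0  -57/10 ]
Nonzero rows / pivot columns: 3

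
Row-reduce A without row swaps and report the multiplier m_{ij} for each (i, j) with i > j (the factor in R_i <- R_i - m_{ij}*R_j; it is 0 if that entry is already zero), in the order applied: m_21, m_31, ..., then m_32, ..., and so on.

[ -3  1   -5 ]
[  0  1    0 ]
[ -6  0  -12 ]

multipliers: 0, 2, -2

Forward elimination:
R2: entry in column 1 is already 0 -> m_{21} = 0 (no row operation needed)
R3 <- R3 - (2)*R1:  [  0  -2  -2 ]
R3 <- R3 - (-2)*R2:  [  0   0  -2 ]
Multipliers (in order of application): m_{21} = 0, m_{31} = 2, m_{32} = -2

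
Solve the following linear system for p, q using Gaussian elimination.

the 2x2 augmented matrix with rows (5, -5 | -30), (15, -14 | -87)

Forward elimination on [A|b]:
R2 <- R2 - (3)*R1:  [ 0  1  3 ]
Row echelon form:
[ 5  -5  |  -30 ]
[ 0   1  |    3 ]
Back-substitution:
q = (3) / 1 = 3
p = (-30 - (-5)*(3)) / 5 = -3

(-3, 3)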